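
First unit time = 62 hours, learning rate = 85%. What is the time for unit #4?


Formula: T_n = T_1 * (learning_rate)^(log2(n)) where learning_rate = rate/100
Doublings = log2(4) = 2
T_n = 62 * 0.85^2
T_n = 62 * 0.7225 = 44.8 hours

44.8 hours


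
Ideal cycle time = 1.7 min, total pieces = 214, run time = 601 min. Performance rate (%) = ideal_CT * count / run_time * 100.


Formula: Performance = (Ideal CT * Total Count) / Run Time * 100
Ideal output time = 1.7 * 214 = 363.8 min
Performance = 363.8 / 601 * 100 = 60.5%

60.5%


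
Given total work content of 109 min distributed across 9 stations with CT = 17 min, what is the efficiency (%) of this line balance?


Formula: Efficiency = Sum of Task Times / (N_stations * CT) * 100
Total station capacity = 9 stations * 17 min = 153 min
Efficiency = 109 / 153 * 100 = 71.2%

71.2%


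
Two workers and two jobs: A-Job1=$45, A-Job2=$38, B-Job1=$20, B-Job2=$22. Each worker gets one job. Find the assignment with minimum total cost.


Option 1: A->1 + B->2 = $45 + $22 = $67
Option 2: A->2 + B->1 = $38 + $20 = $58
Min cost = min($67, $58) = $58

$58


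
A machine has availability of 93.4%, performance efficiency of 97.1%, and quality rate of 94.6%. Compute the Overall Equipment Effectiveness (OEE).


Formula: OEE = Availability * Performance * Quality / 10000
A * P = 93.4% * 97.1% / 100 = 90.69%
OEE = 90.69% * 94.6% / 100 = 85.8%

85.8%


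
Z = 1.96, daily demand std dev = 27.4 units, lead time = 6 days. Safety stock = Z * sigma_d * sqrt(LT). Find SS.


Formula: SS = z * sigma_d * sqrt(LT)
sqrt(LT) = sqrt(6) = 2.4495
SS = 1.96 * 27.4 * 2.4495
SS = 131.5 units

131.5 units


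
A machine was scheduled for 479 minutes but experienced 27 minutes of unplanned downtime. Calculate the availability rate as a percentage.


Formula: Availability = (Planned Time - Downtime) / Planned Time * 100
Uptime = 479 - 27 = 452 min
Availability = 452 / 479 * 100 = 94.4%

94.4%


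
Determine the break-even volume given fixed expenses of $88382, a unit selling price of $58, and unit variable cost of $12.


Formula: BEQ = Fixed Costs / (Price - Variable Cost)
Contribution margin = $58 - $12 = $46/unit
BEQ = ceil($88382 / $46/unit) = ceil(1921.35) = 1922 units

1922 units


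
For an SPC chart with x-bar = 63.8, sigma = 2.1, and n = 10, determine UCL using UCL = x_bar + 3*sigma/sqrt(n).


UCL = 63.8 + 3 * 2.1 / sqrt(10)

65.79


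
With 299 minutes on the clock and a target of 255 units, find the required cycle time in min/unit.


Formula: CT = Available Time / Number of Units
CT = 299 min / 255 units
CT = 1.17 min/unit

1.17 min/unit


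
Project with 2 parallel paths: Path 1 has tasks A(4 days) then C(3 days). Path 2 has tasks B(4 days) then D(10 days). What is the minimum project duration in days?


Path 1 = 4 + 3 = 7 days
Path 2 = 4 + 10 = 14 days
Duration = max(7, 14) = 14 days

14 days


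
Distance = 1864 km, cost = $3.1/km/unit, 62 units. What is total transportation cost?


TC = dist * cost * units = 1864 * 3.1 * 62 = $358260.80

$358260.80


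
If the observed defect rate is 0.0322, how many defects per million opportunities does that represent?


DPMO = defect_rate * 1000000 = 0.0322 * 1000000

32200


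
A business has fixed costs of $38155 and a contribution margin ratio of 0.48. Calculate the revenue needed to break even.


Formula: BER = Fixed Costs / Contribution Margin Ratio
BER = $38155 / 0.48
BER = $79489.58 (to the nearest cent)

$79489.58


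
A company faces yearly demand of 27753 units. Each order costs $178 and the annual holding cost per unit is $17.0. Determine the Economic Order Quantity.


Formula: EOQ = sqrt(2 * D * S / H)
Numerator: 2 * 27753 * 178 = 9880068
2DS/H = 9880068 / 17.0 = 581180.5
EOQ = sqrt(581180.5) = 762.4 units

762.4 units


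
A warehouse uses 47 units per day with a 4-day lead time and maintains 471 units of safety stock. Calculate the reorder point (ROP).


Formula: ROP = (Daily Demand * Lead Time) + Safety Stock
Demand during lead time = 47 * 4 = 188 units
ROP = 188 + 471 = 659 units

659 units


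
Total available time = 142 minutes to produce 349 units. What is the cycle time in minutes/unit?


Formula: CT = Available Time / Number of Units
CT = 142 min / 349 units
CT = 0.41 min/unit

0.41 min/unit


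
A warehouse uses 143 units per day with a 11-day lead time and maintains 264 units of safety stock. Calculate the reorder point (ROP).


Formula: ROP = (Daily Demand * Lead Time) + Safety Stock
Demand during lead time = 143 * 11 = 1573 units
ROP = 1573 + 264 = 1837 units

1837 units


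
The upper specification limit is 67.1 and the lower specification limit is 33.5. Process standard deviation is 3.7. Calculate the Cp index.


Cp = (67.1 - 33.5) / (6 * 3.7)

1.51


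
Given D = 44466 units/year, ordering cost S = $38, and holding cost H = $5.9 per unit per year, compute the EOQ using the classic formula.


Formula: EOQ = sqrt(2 * D * S / H)
Numerator: 2 * 44466 * 38 = 3379416
2DS/H = 3379416 / 5.9 = 572782.4
EOQ = sqrt(572782.4) = 756.8 units

756.8 units


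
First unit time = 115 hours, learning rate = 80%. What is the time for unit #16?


Formula: T_n = T_1 * (learning_rate)^(log2(n)) where learning_rate = rate/100
Doublings = log2(16) = 4
T_n = 115 * 0.8^4
T_n = 115 * 0.4096 = 47.1 hours

47.1 hours


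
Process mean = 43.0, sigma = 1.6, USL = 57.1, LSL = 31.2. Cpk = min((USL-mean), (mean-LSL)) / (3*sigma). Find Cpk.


Cpu = (57.1 - 43.0) / (3 * 1.6) = 2.94
Cpl = (43.0 - 31.2) / (3 * 1.6) = 2.46
Cpk = min(2.94, 2.46) = 2.46

2.46


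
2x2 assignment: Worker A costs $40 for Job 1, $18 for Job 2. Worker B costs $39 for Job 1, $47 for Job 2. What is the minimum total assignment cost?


Option 1: A->1 + B->2 = $40 + $47 = $87
Option 2: A->2 + B->1 = $18 + $39 = $57
Min cost = min($87, $57) = $57

$57


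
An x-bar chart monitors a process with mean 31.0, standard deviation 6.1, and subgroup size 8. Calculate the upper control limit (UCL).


UCL = 31.0 + 3 * 6.1 / sqrt(8)

37.47


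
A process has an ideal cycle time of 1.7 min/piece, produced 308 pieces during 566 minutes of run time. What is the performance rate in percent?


Formula: Performance = (Ideal CT * Total Count) / Run Time * 100
Ideal output time = 1.7 * 308 = 523.6 min
Performance = 523.6 / 566 * 100 = 92.5%

92.5%


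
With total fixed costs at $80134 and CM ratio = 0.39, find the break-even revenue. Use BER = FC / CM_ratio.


Formula: BER = Fixed Costs / Contribution Margin Ratio
BER = $80134 / 0.39
BER = $205471.79 (to the nearest cent)

$205471.79


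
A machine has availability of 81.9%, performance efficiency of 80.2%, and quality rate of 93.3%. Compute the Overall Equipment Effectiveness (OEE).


Formula: OEE = Availability * Performance * Quality / 10000
A * P = 81.9% * 80.2% / 100 = 65.68%
OEE = 65.68% * 93.3% / 100 = 61.3%

61.3%


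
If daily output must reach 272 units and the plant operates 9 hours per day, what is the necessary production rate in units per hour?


Formula: Production Rate = Daily Demand / Available Hours
Rate = 272 units/day / 9 hours/day
Rate = 30.2 units/hour

30.2 units/hour


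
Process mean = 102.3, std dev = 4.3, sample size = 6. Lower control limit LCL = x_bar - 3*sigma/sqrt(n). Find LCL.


LCL = 102.3 - 3 * 4.3 / sqrt(6)

97.03


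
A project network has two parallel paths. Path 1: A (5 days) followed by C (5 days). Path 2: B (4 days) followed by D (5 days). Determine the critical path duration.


Path 1 = 5 + 5 = 10 days
Path 2 = 4 + 5 = 9 days
Duration = max(10, 9) = 10 days

10 days


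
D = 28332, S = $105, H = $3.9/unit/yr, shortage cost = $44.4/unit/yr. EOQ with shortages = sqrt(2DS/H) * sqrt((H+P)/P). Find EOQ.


Formula: EOQ* = sqrt(2DS/H) * sqrt((H+P)/P)
Base EOQ = sqrt(2*28332*105/3.9) = 1235.14 units
Correction = sqrt((3.9+44.4)/44.4) = 1.04299
EOQ* = 1235.14 * 1.04299 = 1288.2 units

1288.2 units


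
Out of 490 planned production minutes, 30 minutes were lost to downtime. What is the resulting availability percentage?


Formula: Availability = (Planned Time - Downtime) / Planned Time * 100
Uptime = 490 - 30 = 460 min
Availability = 460 / 490 * 100 = 93.9%

93.9%


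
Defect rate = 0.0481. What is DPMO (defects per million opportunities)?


DPMO = defect_rate * 1000000 = 0.0481 * 1000000

48100


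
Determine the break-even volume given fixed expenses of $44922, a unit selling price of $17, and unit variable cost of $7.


Formula: BEQ = Fixed Costs / (Price - Variable Cost)
Contribution margin = $17 - $7 = $10/unit
BEQ = ceil($44922 / $10/unit) = ceil(4492.2) = 4493 units

4493 units


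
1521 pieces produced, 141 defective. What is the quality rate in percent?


Formula: Quality Rate = Good Pieces / Total Pieces * 100
Good pieces = 1521 - 141 = 1380
QR = 1380 / 1521 * 100 = 90.7%

90.7%


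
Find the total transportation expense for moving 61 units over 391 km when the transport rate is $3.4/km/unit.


TC = dist * cost * units = 391 * 3.4 * 61 = $81093.40

$81093.40


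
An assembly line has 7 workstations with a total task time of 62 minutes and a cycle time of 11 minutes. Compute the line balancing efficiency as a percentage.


Formula: Efficiency = Sum of Task Times / (N_stations * CT) * 100
Total station capacity = 7 stations * 11 min = 77 min
Efficiency = 62 / 77 * 100 = 80.5%

80.5%


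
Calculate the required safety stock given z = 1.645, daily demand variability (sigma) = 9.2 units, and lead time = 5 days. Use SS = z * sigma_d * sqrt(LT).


Formula: SS = z * sigma_d * sqrt(LT)
sqrt(LT) = sqrt(5) = 2.2361
SS = 1.645 * 9.2 * 2.2361
SS = 33.8 units

33.8 units


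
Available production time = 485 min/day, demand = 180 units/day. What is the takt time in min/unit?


Formula: Takt Time = Available Production Time / Customer Demand
Takt = 485 min/day / 180 units/day
Takt = 2.69 min/unit

2.69 min/unit


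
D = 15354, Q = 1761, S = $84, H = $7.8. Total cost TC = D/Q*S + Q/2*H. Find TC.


TC = 15354/1761 * 84 + 1761/2 * 7.8

$7600.29


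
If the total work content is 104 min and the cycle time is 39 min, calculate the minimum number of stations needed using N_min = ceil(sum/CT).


Formula: N_min = ceil(Sum of Task Times / Cycle Time)
N_min = ceil(104 min / 39 min) = ceil(2.6667)
N_min = 3 stations

3


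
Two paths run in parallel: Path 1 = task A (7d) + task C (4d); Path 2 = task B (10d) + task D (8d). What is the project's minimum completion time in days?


Path 1 = 7 + 4 = 11 days
Path 2 = 10 + 8 = 18 days
Duration = max(11, 18) = 18 days

18 days


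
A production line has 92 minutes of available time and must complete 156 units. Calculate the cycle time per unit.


Formula: CT = Available Time / Number of Units
CT = 92 min / 156 units
CT = 0.59 min/unit

0.59 min/unit


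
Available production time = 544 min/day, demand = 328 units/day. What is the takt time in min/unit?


Formula: Takt Time = Available Production Time / Customer Demand
Takt = 544 min/day / 328 units/day
Takt = 1.66 min/unit

1.66 min/unit


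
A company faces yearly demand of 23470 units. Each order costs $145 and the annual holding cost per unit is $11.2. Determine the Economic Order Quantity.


Formula: EOQ = sqrt(2 * D * S / H)
Numerator: 2 * 23470 * 145 = 6806300
2DS/H = 6806300 / 11.2 = 607705.4
EOQ = sqrt(607705.4) = 779.6 units

779.6 units


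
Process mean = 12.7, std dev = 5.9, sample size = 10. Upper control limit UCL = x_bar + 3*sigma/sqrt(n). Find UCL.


UCL = 12.7 + 3 * 5.9 / sqrt(10)

18.3


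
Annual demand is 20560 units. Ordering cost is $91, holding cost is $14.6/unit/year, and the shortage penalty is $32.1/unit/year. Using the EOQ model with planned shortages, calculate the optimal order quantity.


Formula: EOQ* = sqrt(2DS/H) * sqrt((H+P)/P)
Base EOQ = sqrt(2*20560*91/14.6) = 506.26 units
Correction = sqrt((14.6+32.1)/32.1) = 1.20616
EOQ* = 506.26 * 1.20616 = 610.6 units

610.6 units


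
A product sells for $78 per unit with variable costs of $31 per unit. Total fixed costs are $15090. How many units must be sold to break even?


Formula: BEQ = Fixed Costs / (Price - Variable Cost)
Contribution margin = $78 - $31 = $47/unit
BEQ = ceil($15090 / $47/unit) = ceil(321.06) = 322 units

322 units


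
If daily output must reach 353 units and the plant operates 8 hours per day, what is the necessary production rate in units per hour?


Formula: Production Rate = Daily Demand / Available Hours
Rate = 353 units/day / 8 hours/day
Rate = 44.1 units/hour

44.1 units/hour


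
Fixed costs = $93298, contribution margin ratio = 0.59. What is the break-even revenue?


Formula: BER = Fixed Costs / Contribution Margin Ratio
BER = $93298 / 0.59
BER = $158132.20 (to the nearest cent)

$158132.20


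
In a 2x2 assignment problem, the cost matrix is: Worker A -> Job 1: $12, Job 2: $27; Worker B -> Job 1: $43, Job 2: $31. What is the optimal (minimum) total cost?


Option 1: A->1 + B->2 = $12 + $31 = $43
Option 2: A->2 + B->1 = $27 + $43 = $70
Min cost = min($43, $70) = $43

$43


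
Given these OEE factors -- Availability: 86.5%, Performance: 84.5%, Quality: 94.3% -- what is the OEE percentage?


Formula: OEE = Availability * Performance * Quality / 10000
A * P = 86.5% * 84.5% / 100 = 73.09%
OEE = 73.09% * 94.3% / 100 = 68.9%

68.9%


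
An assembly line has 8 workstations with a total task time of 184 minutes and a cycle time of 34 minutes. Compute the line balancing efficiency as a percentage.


Formula: Efficiency = Sum of Task Times / (N_stations * CT) * 100
Total station capacity = 8 stations * 34 min = 272 min
Efficiency = 184 / 272 * 100 = 67.6%

67.6%


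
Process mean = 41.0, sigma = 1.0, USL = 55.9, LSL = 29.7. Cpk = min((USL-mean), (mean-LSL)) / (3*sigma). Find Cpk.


Cpu = (55.9 - 41.0) / (3 * 1.0) = 4.97
Cpl = (41.0 - 29.7) / (3 * 1.0) = 3.77
Cpk = min(4.97, 3.77) = 3.77

3.77


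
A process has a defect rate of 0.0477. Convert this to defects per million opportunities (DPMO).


DPMO = defect_rate * 1000000 = 0.0477 * 1000000

47700


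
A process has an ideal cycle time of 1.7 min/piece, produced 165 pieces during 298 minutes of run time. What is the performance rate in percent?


Formula: Performance = (Ideal CT * Total Count) / Run Time * 100
Ideal output time = 1.7 * 165 = 280.5 min
Performance = 280.5 / 298 * 100 = 94.1%

94.1%


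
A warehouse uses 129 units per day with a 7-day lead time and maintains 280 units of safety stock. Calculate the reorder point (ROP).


Formula: ROP = (Daily Demand * Lead Time) + Safety Stock
Demand during lead time = 129 * 7 = 903 units
ROP = 903 + 280 = 1183 units

1183 units


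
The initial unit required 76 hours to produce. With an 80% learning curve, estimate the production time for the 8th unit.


Formula: T_n = T_1 * (learning_rate)^(log2(n)) where learning_rate = rate/100
Doublings = log2(8) = 3
T_n = 76 * 0.8^3
T_n = 76 * 0.512 = 38.9 hours

38.9 hours


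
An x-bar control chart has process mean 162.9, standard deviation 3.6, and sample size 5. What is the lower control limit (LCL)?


LCL = 162.9 - 3 * 3.6 / sqrt(5)

158.07


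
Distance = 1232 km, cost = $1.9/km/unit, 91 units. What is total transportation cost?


TC = dist * cost * units = 1232 * 1.9 * 91 = $213012.80

$213012.80


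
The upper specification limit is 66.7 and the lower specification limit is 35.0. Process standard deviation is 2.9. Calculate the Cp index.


Cp = (66.7 - 35.0) / (6 * 2.9)

1.82


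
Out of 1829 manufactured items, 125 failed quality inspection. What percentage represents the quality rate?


Formula: Quality Rate = Good Pieces / Total Pieces * 100
Good pieces = 1829 - 125 = 1704
QR = 1704 / 1829 * 100 = 93.2%

93.2%


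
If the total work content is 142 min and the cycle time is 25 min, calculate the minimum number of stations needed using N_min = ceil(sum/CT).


Formula: N_min = ceil(Sum of Task Times / Cycle Time)
N_min = ceil(142 min / 25 min) = ceil(5.68)
N_min = 6 stations

6


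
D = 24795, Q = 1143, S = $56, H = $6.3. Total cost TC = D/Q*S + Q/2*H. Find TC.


TC = 24795/1143 * 56 + 1143/2 * 6.3

$4815.25


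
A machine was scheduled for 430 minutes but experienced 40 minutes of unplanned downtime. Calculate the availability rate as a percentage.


Formula: Availability = (Planned Time - Downtime) / Planned Time * 100
Uptime = 430 - 40 = 390 min
Availability = 390 / 430 * 100 = 90.7%

90.7%


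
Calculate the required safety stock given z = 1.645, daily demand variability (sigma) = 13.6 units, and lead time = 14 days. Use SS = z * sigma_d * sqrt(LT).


Formula: SS = z * sigma_d * sqrt(LT)
sqrt(LT) = sqrt(14) = 3.7417
SS = 1.645 * 13.6 * 3.7417
SS = 83.7 units

83.7 units


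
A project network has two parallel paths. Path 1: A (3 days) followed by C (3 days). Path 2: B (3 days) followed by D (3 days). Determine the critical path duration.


Path 1 = 3 + 3 = 6 days
Path 2 = 3 + 3 = 6 days
Duration = max(6, 6) = 6 days

6 days


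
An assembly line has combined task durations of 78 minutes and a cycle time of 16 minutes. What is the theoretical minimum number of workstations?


Formula: N_min = ceil(Sum of Task Times / Cycle Time)
N_min = ceil(78 min / 16 min) = ceil(4.875)
N_min = 5 stations

5


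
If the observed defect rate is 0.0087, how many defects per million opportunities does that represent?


DPMO = defect_rate * 1000000 = 0.0087 * 1000000

8700


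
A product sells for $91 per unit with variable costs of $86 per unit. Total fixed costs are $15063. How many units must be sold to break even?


Formula: BEQ = Fixed Costs / (Price - Variable Cost)
Contribution margin = $91 - $86 = $5/unit
BEQ = ceil($15063 / $5/unit) = ceil(3012.6) = 3013 units

3013 units


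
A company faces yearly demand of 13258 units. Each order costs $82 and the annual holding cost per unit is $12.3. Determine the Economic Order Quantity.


Formula: EOQ = sqrt(2 * D * S / H)
Numerator: 2 * 13258 * 82 = 2174312
2DS/H = 2174312 / 12.3 = 176773.3
EOQ = sqrt(176773.3) = 420.4 units

420.4 units


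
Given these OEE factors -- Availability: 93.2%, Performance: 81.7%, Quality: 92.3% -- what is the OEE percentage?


Formula: OEE = Availability * Performance * Quality / 10000
A * P = 93.2% * 81.7% / 100 = 76.14%
OEE = 76.14% * 92.3% / 100 = 70.3%

70.3%


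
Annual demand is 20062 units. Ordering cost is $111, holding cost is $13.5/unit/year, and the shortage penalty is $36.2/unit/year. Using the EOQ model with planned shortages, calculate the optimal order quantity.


Formula: EOQ* = sqrt(2DS/H) * sqrt((H+P)/P)
Base EOQ = sqrt(2*20062*111/13.5) = 574.38 units
Correction = sqrt((13.5+36.2)/36.2) = 1.17172
EOQ* = 574.38 * 1.17172 = 673.0 units

673.0 units


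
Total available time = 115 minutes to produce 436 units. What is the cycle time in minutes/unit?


Formula: CT = Available Time / Number of Units
CT = 115 min / 436 units
CT = 0.26 min/unit

0.26 min/unit


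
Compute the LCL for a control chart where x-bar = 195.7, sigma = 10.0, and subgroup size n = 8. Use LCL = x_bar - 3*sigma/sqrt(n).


LCL = 195.7 - 3 * 10.0 / sqrt(8)

185.09


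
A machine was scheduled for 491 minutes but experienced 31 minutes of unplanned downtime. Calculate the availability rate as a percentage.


Formula: Availability = (Planned Time - Downtime) / Planned Time * 100
Uptime = 491 - 31 = 460 min
Availability = 460 / 491 * 100 = 93.7%

93.7%


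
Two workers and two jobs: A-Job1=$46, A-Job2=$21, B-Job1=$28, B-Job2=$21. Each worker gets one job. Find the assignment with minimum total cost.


Option 1: A->1 + B->2 = $46 + $21 = $67
Option 2: A->2 + B->1 = $21 + $28 = $49
Min cost = min($67, $49) = $49

$49


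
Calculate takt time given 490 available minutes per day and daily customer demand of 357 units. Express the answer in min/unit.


Formula: Takt Time = Available Production Time / Customer Demand
Takt = 490 min/day / 357 units/day
Takt = 1.37 min/unit

1.37 min/unit


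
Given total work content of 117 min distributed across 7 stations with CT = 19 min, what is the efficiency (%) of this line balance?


Formula: Efficiency = Sum of Task Times / (N_stations * CT) * 100
Total station capacity = 7 stations * 19 min = 133 min
Efficiency = 117 / 133 * 100 = 88.0%

88.0%


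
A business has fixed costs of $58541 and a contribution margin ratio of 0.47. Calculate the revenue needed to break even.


Formula: BER = Fixed Costs / Contribution Margin Ratio
BER = $58541 / 0.47
BER = $124555.32 (to the nearest cent)

$124555.32


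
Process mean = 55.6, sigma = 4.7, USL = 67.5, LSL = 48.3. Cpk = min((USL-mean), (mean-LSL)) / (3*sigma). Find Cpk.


Cpu = (67.5 - 55.6) / (3 * 4.7) = 0.84
Cpl = (55.6 - 48.3) / (3 * 4.7) = 0.52
Cpk = min(0.84, 0.52) = 0.52

0.52


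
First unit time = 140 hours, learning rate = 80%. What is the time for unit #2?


Formula: T_n = T_1 * (learning_rate)^(log2(n)) where learning_rate = rate/100
Doublings = log2(2) = 1
T_n = 140 * 0.8^1
T_n = 140 * 0.8 = 112.0 hours

112.0 hours


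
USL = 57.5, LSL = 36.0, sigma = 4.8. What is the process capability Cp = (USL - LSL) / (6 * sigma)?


Cp = (57.5 - 36.0) / (6 * 4.8)

0.75


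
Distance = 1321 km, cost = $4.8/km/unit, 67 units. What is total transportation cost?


TC = dist * cost * units = 1321 * 4.8 * 67 = $424833.60

$424833.60


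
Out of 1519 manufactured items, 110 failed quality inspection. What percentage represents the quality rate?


Formula: Quality Rate = Good Pieces / Total Pieces * 100
Good pieces = 1519 - 110 = 1409
QR = 1409 / 1519 * 100 = 92.8%

92.8%


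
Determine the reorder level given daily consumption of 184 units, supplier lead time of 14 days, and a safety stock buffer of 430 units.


Formula: ROP = (Daily Demand * Lead Time) + Safety Stock
Demand during lead time = 184 * 14 = 2576 units
ROP = 2576 + 430 = 3006 units

3006 units


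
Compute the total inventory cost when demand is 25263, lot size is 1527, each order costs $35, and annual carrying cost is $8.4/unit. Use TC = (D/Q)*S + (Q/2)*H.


TC = 25263/1527 * 35 + 1527/2 * 8.4

$6992.45


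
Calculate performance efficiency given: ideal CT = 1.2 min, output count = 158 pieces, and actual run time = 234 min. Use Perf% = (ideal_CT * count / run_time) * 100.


Formula: Performance = (Ideal CT * Total Count) / Run Time * 100
Ideal output time = 1.2 * 158 = 189.6 min
Performance = 189.6 / 234 * 100 = 81.0%

81.0%


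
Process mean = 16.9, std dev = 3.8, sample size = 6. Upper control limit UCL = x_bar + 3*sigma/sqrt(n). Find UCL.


UCL = 16.9 + 3 * 3.8 / sqrt(6)

21.55


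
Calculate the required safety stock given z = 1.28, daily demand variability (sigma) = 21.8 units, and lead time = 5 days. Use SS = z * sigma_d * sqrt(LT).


Formula: SS = z * sigma_d * sqrt(LT)
sqrt(LT) = sqrt(5) = 2.2361
SS = 1.28 * 21.8 * 2.2361
SS = 62.4 units

62.4 units


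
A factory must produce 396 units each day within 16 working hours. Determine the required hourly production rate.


Formula: Production Rate = Daily Demand / Available Hours
Rate = 396 units/day / 16 hours/day
Rate = 24.8 units/hour

24.8 units/hour


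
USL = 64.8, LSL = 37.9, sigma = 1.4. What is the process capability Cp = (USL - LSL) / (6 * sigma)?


Cp = (64.8 - 37.9) / (6 * 1.4)

3.2


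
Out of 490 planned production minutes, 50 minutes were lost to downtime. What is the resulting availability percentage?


Formula: Availability = (Planned Time - Downtime) / Planned Time * 100
Uptime = 490 - 50 = 440 min
Availability = 440 / 490 * 100 = 89.8%

89.8%


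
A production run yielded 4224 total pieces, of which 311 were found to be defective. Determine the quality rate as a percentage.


Formula: Quality Rate = Good Pieces / Total Pieces * 100
Good pieces = 4224 - 311 = 3913
QR = 3913 / 4224 * 100 = 92.6%

92.6%


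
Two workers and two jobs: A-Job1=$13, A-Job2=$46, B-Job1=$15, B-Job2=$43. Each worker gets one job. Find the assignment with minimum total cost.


Option 1: A->1 + B->2 = $13 + $43 = $56
Option 2: A->2 + B->1 = $46 + $15 = $61
Min cost = min($56, $61) = $56

$56


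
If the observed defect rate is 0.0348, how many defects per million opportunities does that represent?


DPMO = defect_rate * 1000000 = 0.0348 * 1000000

34800


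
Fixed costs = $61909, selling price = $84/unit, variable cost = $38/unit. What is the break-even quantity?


Formula: BEQ = Fixed Costs / (Price - Variable Cost)
Contribution margin = $84 - $38 = $46/unit
BEQ = ceil($61909 / $46/unit) = ceil(1345.85) = 1346 units

1346 units


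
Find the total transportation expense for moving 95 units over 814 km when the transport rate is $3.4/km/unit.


TC = dist * cost * units = 814 * 3.4 * 95 = $262922.00

$262922.00


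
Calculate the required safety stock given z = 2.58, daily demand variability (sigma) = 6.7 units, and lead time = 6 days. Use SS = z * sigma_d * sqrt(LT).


Formula: SS = z * sigma_d * sqrt(LT)
sqrt(LT) = sqrt(6) = 2.4495
SS = 2.58 * 6.7 * 2.4495
SS = 42.3 units

42.3 units


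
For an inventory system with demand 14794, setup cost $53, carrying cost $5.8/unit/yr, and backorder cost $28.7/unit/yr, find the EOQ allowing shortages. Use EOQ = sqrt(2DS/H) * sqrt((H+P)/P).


Formula: EOQ* = sqrt(2DS/H) * sqrt((H+P)/P)
Base EOQ = sqrt(2*14794*53/5.8) = 519.97 units
Correction = sqrt((5.8+28.7)/28.7) = 1.0964
EOQ* = 519.97 * 1.0964 = 570.1 units

570.1 units


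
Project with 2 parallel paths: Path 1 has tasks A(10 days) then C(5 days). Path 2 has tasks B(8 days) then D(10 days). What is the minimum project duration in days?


Path 1 = 10 + 5 = 15 days
Path 2 = 8 + 10 = 18 days
Duration = max(15, 18) = 18 days

18 days


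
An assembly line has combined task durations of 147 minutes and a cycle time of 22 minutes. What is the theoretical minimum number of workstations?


Formula: N_min = ceil(Sum of Task Times / Cycle Time)
N_min = ceil(147 min / 22 min) = ceil(6.6818)
N_min = 7 stations

7


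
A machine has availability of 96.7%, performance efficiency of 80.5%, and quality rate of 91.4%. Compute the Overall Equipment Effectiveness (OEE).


Formula: OEE = Availability * Performance * Quality / 10000
A * P = 96.7% * 80.5% / 100 = 77.84%
OEE = 77.84% * 91.4% / 100 = 71.1%

71.1%


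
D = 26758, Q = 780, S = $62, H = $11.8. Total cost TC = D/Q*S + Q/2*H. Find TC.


TC = 26758/780 * 62 + 780/2 * 11.8

$6728.92


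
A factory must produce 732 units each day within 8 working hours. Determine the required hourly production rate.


Formula: Production Rate = Daily Demand / Available Hours
Rate = 732 units/day / 8 hours/day
Rate = 91.5 units/hour

91.5 units/hour


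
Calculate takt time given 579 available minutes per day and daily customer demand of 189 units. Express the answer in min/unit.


Formula: Takt Time = Available Production Time / Customer Demand
Takt = 579 min/day / 189 units/day
Takt = 3.06 min/unit

3.06 min/unit


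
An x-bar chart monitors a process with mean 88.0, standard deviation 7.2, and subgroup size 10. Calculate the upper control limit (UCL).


UCL = 88.0 + 3 * 7.2 / sqrt(10)

94.83


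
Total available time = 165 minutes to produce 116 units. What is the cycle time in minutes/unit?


Formula: CT = Available Time / Number of Units
CT = 165 min / 116 units
CT = 1.42 min/unit

1.42 min/unit


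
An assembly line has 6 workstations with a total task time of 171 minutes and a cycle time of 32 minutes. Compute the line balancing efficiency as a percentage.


Formula: Efficiency = Sum of Task Times / (N_stations * CT) * 100
Total station capacity = 6 stations * 32 min = 192 min
Efficiency = 171 / 192 * 100 = 89.1%

89.1%


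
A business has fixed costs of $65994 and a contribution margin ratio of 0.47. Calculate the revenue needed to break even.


Formula: BER = Fixed Costs / Contribution Margin Ratio
BER = $65994 / 0.47
BER = $140412.77 (to the nearest cent)

$140412.77


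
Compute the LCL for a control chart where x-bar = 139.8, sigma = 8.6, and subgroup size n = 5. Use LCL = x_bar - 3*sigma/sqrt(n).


LCL = 139.8 - 3 * 8.6 / sqrt(5)

128.26


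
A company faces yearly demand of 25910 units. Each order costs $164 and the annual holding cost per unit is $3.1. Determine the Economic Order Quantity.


Formula: EOQ = sqrt(2 * D * S / H)
Numerator: 2 * 25910 * 164 = 8498480
2DS/H = 8498480 / 3.1 = 2741445.2
EOQ = sqrt(2741445.2) = 1655.7 units

1655.7 units


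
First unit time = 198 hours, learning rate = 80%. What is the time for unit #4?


Formula: T_n = T_1 * (learning_rate)^(log2(n)) where learning_rate = rate/100
Doublings = log2(4) = 2
T_n = 198 * 0.8^2
T_n = 198 * 0.64 = 126.7 hours

126.7 hours


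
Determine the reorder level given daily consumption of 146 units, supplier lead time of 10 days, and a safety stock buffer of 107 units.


Formula: ROP = (Daily Demand * Lead Time) + Safety Stock
Demand during lead time = 146 * 10 = 1460 units
ROP = 1460 + 107 = 1567 units

1567 units


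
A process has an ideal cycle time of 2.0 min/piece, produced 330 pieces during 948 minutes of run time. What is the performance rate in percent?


Formula: Performance = (Ideal CT * Total Count) / Run Time * 100
Ideal output time = 2.0 * 330 = 660.0 min
Performance = 660.0 / 948 * 100 = 69.6%

69.6%


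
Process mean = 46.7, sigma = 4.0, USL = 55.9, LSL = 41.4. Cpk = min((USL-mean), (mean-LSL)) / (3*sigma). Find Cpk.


Cpu = (55.9 - 46.7) / (3 * 4.0) = 0.77
Cpl = (46.7 - 41.4) / (3 * 4.0) = 0.44
Cpk = min(0.77, 0.44) = 0.44

0.44


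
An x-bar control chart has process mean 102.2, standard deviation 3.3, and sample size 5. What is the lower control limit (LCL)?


LCL = 102.2 - 3 * 3.3 / sqrt(5)

97.77


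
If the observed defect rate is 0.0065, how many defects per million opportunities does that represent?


DPMO = defect_rate * 1000000 = 0.0065 * 1000000

6500


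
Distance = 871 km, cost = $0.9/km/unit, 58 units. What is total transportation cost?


TC = dist * cost * units = 871 * 0.9 * 58 = $45466.20

$45466.20


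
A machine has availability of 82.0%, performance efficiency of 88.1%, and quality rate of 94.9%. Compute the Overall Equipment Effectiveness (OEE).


Formula: OEE = Availability * Performance * Quality / 10000
A * P = 82.0% * 88.1% / 100 = 72.24%
OEE = 72.24% * 94.9% / 100 = 68.6%

68.6%


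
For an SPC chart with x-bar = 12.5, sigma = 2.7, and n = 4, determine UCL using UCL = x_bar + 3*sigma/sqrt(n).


UCL = 12.5 + 3 * 2.7 / sqrt(4)

16.55


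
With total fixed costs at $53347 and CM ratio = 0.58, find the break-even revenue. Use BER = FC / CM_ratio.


Formula: BER = Fixed Costs / Contribution Margin Ratio
BER = $53347 / 0.58
BER = $91977.59 (to the nearest cent)

$91977.59


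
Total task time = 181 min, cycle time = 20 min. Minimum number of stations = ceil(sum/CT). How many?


Formula: N_min = ceil(Sum of Task Times / Cycle Time)
N_min = ceil(181 min / 20 min) = ceil(9.05)
N_min = 10 stations

10


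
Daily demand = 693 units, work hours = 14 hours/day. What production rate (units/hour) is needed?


Formula: Production Rate = Daily Demand / Available Hours
Rate = 693 units/day / 14 hours/day
Rate = 49.5 units/hour

49.5 units/hour


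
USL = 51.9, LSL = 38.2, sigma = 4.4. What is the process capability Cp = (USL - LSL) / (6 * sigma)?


Cp = (51.9 - 38.2) / (6 * 4.4)

0.52


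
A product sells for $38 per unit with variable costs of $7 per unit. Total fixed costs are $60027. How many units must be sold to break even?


Formula: BEQ = Fixed Costs / (Price - Variable Cost)
Contribution margin = $38 - $7 = $31/unit
BEQ = ceil($60027 / $31/unit) = ceil(1936.35) = 1937 units

1937 units


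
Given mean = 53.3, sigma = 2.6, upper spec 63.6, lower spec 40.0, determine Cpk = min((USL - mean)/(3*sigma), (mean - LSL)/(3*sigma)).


Cpu = (63.6 - 53.3) / (3 * 2.6) = 1.32
Cpl = (53.3 - 40.0) / (3 * 2.6) = 1.71
Cpk = min(1.32, 1.71) = 1.32

1.32


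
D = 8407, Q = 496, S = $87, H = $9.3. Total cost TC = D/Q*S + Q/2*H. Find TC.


TC = 8407/496 * 87 + 496/2 * 9.3

$3781.01


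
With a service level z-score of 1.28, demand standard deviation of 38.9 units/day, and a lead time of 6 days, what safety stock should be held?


Formula: SS = z * sigma_d * sqrt(LT)
sqrt(LT) = sqrt(6) = 2.4495
SS = 1.28 * 38.9 * 2.4495
SS = 122.0 units

122.0 units


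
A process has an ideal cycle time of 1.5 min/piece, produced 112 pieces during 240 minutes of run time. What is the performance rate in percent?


Formula: Performance = (Ideal CT * Total Count) / Run Time * 100
Ideal output time = 1.5 * 112 = 168.0 min
Performance = 168.0 / 240 * 100 = 70.0%

70.0%


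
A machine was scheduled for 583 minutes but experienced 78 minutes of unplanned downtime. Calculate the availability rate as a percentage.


Formula: Availability = (Planned Time - Downtime) / Planned Time * 100
Uptime = 583 - 78 = 505 min
Availability = 505 / 583 * 100 = 86.6%

86.6%


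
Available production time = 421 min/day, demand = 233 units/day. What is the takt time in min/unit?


Formula: Takt Time = Available Production Time / Customer Demand
Takt = 421 min/day / 233 units/day
Takt = 1.81 min/unit

1.81 min/unit


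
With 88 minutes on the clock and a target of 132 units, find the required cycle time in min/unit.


Formula: CT = Available Time / Number of Units
CT = 88 min / 132 units
CT = 0.67 min/unit

0.67 min/unit


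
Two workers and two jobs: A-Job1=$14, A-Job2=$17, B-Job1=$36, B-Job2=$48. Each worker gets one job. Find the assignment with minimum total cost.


Option 1: A->1 + B->2 = $14 + $48 = $62
Option 2: A->2 + B->1 = $17 + $36 = $53
Min cost = min($62, $53) = $53

$53


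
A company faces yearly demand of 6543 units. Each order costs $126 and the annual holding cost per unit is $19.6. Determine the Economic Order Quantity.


Formula: EOQ = sqrt(2 * D * S / H)
Numerator: 2 * 6543 * 126 = 1648836
2DS/H = 1648836 / 19.6 = 84124.3
EOQ = sqrt(84124.3) = 290.0 units

290.0 units


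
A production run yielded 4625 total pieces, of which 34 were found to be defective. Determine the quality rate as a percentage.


Formula: Quality Rate = Good Pieces / Total Pieces * 100
Good pieces = 4625 - 34 = 4591
QR = 4591 / 4625 * 100 = 99.3%

99.3%


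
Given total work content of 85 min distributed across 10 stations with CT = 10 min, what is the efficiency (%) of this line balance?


Formula: Efficiency = Sum of Task Times / (N_stations * CT) * 100
Total station capacity = 10 stations * 10 min = 100 min
Efficiency = 85 / 100 * 100 = 85.0%

85.0%


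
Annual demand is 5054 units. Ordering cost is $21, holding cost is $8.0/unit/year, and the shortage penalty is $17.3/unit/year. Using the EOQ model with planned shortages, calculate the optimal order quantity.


Formula: EOQ* = sqrt(2DS/H) * sqrt((H+P)/P)
Base EOQ = sqrt(2*5054*21/8.0) = 162.89 units
Correction = sqrt((8.0+17.3)/17.3) = 1.20931
EOQ* = 162.89 * 1.20931 = 197.0 units

197.0 units


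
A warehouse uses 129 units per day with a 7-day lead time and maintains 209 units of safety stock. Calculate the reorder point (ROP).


Formula: ROP = (Daily Demand * Lead Time) + Safety Stock
Demand during lead time = 129 * 7 = 903 units
ROP = 903 + 209 = 1112 units

1112 units


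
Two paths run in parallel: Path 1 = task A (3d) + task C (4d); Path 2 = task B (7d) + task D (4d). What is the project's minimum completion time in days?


Path 1 = 3 + 4 = 7 days
Path 2 = 7 + 4 = 11 days
Duration = max(7, 11) = 11 days

11 days


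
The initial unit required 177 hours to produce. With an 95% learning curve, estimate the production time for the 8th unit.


Formula: T_n = T_1 * (learning_rate)^(log2(n)) where learning_rate = rate/100
Doublings = log2(8) = 3
T_n = 177 * 0.95^3
T_n = 177 * 0.8574 = 151.8 hours

151.8 hours


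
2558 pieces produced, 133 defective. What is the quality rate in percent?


Formula: Quality Rate = Good Pieces / Total Pieces * 100
Good pieces = 2558 - 133 = 2425
QR = 2425 / 2558 * 100 = 94.8%

94.8%


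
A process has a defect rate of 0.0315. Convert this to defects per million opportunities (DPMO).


DPMO = defect_rate * 1000000 = 0.0315 * 1000000

31500


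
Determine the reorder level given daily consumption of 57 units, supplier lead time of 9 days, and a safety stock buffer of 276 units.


Formula: ROP = (Daily Demand * Lead Time) + Safety Stock
Demand during lead time = 57 * 9 = 513 units
ROP = 513 + 276 = 789 units

789 units


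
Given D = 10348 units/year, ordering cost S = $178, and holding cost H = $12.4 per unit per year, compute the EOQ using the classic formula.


Formula: EOQ = sqrt(2 * D * S / H)
Numerator: 2 * 10348 * 178 = 3683888
2DS/H = 3683888 / 12.4 = 297087.7
EOQ = sqrt(297087.7) = 545.1 units

545.1 units


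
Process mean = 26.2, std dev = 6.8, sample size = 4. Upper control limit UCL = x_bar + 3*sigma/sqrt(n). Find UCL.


UCL = 26.2 + 3 * 6.8 / sqrt(4)

36.4


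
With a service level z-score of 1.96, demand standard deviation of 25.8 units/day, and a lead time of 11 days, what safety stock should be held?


Formula: SS = z * sigma_d * sqrt(LT)
sqrt(LT) = sqrt(11) = 3.3166
SS = 1.96 * 25.8 * 3.3166
SS = 167.7 units

167.7 units


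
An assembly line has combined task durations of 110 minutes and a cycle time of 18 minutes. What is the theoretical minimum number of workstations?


Formula: N_min = ceil(Sum of Task Times / Cycle Time)
N_min = ceil(110 min / 18 min) = ceil(6.1111)
N_min = 7 stations

7


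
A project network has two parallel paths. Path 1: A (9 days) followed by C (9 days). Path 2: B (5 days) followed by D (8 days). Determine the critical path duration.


Path 1 = 9 + 9 = 18 days
Path 2 = 5 + 8 = 13 days
Duration = max(18, 13) = 18 days

18 days


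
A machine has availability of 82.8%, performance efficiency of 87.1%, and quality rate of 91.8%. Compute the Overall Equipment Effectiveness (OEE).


Formula: OEE = Availability * Performance * Quality / 10000
A * P = 82.8% * 87.1% / 100 = 72.12%
OEE = 72.12% * 91.8% / 100 = 66.2%

66.2%


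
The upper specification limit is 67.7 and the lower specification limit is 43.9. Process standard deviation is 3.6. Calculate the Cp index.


Cp = (67.7 - 43.9) / (6 * 3.6)

1.1


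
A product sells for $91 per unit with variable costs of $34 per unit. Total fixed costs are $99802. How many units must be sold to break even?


Formula: BEQ = Fixed Costs / (Price - Variable Cost)
Contribution margin = $91 - $34 = $57/unit
BEQ = ceil($99802 / $57/unit) = ceil(1750.91) = 1751 units

1751 units


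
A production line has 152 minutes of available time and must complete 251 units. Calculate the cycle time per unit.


Formula: CT = Available Time / Number of Units
CT = 152 min / 251 units
CT = 0.61 min/unit

0.61 min/unit


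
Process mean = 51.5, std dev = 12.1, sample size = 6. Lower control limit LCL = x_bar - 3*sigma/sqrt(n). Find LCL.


LCL = 51.5 - 3 * 12.1 / sqrt(6)

36.68


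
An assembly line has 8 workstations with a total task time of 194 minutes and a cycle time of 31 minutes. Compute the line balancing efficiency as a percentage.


Formula: Efficiency = Sum of Task Times / (N_stations * CT) * 100
Total station capacity = 8 stations * 31 min = 248 min
Efficiency = 194 / 248 * 100 = 78.2%

78.2%


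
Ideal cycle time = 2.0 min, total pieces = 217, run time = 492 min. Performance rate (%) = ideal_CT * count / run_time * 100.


Formula: Performance = (Ideal CT * Total Count) / Run Time * 100
Ideal output time = 2.0 * 217 = 434.0 min
Performance = 434.0 / 492 * 100 = 88.2%

88.2%
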